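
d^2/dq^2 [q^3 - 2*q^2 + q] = 6*q - 4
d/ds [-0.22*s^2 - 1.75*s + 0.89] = -0.44*s - 1.75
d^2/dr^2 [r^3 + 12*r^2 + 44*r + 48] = 6*r + 24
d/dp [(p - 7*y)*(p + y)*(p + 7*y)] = 3*p^2 + 2*p*y - 49*y^2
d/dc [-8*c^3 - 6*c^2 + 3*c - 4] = -24*c^2 - 12*c + 3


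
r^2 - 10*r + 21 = (r - 7)*(r - 3)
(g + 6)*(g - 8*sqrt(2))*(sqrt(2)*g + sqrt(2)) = sqrt(2)*g^3 - 16*g^2 + 7*sqrt(2)*g^2 - 112*g + 6*sqrt(2)*g - 96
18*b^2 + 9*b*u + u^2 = (3*b + u)*(6*b + u)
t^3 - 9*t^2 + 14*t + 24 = (t - 6)*(t - 4)*(t + 1)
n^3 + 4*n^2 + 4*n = n*(n + 2)^2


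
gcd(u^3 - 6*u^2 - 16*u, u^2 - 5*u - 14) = u + 2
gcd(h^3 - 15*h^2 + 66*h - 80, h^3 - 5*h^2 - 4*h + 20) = h^2 - 7*h + 10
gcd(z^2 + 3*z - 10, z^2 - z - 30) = z + 5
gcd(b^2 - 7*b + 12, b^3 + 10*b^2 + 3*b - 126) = b - 3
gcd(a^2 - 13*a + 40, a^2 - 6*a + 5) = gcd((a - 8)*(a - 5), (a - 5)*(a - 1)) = a - 5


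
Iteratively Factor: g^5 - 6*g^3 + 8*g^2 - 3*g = (g + 3)*(g^4 - 3*g^3 + 3*g^2 - g) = (g - 1)*(g + 3)*(g^3 - 2*g^2 + g) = (g - 1)^2*(g + 3)*(g^2 - g) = g*(g - 1)^2*(g + 3)*(g - 1)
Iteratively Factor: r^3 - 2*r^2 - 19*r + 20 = (r - 5)*(r^2 + 3*r - 4) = (r - 5)*(r + 4)*(r - 1)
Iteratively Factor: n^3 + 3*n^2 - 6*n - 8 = (n - 2)*(n^2 + 5*n + 4) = (n - 2)*(n + 4)*(n + 1)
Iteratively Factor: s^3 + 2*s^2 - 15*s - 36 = (s + 3)*(s^2 - s - 12) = (s + 3)^2*(s - 4)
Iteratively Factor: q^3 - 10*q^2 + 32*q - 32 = (q - 4)*(q^2 - 6*q + 8) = (q - 4)*(q - 2)*(q - 4)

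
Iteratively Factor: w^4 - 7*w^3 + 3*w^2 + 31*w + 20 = (w + 1)*(w^3 - 8*w^2 + 11*w + 20) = (w - 4)*(w + 1)*(w^2 - 4*w - 5) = (w - 4)*(w + 1)^2*(w - 5)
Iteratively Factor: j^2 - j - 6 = (j - 3)*(j + 2)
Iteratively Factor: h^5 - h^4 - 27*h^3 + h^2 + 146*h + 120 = (h + 2)*(h^4 - 3*h^3 - 21*h^2 + 43*h + 60) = (h + 2)*(h + 4)*(h^3 - 7*h^2 + 7*h + 15) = (h - 3)*(h + 2)*(h + 4)*(h^2 - 4*h - 5) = (h - 3)*(h + 1)*(h + 2)*(h + 4)*(h - 5)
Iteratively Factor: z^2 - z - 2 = (z + 1)*(z - 2)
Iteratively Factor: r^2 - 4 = (r + 2)*(r - 2)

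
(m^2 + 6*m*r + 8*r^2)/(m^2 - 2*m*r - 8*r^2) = (-m - 4*r)/(-m + 4*r)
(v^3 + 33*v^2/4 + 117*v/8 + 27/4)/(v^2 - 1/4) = (8*v^3 + 66*v^2 + 117*v + 54)/(2*(4*v^2 - 1))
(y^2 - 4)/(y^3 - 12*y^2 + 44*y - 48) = (y + 2)/(y^2 - 10*y + 24)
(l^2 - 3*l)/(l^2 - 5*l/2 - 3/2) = 2*l/(2*l + 1)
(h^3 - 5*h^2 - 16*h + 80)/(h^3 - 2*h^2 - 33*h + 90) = (h^2 - 16)/(h^2 + 3*h - 18)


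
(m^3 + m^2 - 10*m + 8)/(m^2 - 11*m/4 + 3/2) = 4*(m^2 + 3*m - 4)/(4*m - 3)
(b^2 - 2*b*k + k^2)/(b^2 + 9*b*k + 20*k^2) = (b^2 - 2*b*k + k^2)/(b^2 + 9*b*k + 20*k^2)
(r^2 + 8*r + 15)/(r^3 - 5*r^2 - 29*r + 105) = (r + 3)/(r^2 - 10*r + 21)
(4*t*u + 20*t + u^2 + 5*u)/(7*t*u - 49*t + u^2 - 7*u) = (4*t*u + 20*t + u^2 + 5*u)/(7*t*u - 49*t + u^2 - 7*u)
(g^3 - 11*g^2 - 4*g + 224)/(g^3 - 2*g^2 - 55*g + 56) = (g^2 - 3*g - 28)/(g^2 + 6*g - 7)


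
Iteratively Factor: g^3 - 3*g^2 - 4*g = (g + 1)*(g^2 - 4*g) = (g - 4)*(g + 1)*(g)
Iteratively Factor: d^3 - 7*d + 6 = (d - 1)*(d^2 + d - 6) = (d - 1)*(d + 3)*(d - 2)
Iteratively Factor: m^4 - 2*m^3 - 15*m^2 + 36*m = (m - 3)*(m^3 + m^2 - 12*m) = m*(m - 3)*(m^2 + m - 12) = m*(m - 3)^2*(m + 4)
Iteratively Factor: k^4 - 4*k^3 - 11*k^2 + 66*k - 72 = (k - 3)*(k^3 - k^2 - 14*k + 24) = (k - 3)*(k - 2)*(k^2 + k - 12) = (k - 3)^2*(k - 2)*(k + 4)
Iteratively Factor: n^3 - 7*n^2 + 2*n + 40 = (n - 4)*(n^2 - 3*n - 10) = (n - 4)*(n + 2)*(n - 5)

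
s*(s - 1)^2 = s^3 - 2*s^2 + s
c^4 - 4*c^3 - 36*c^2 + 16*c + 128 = (c - 8)*(c - 2)*(c + 2)*(c + 4)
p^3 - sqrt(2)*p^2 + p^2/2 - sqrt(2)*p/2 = p*(p + 1/2)*(p - sqrt(2))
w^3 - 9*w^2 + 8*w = w*(w - 8)*(w - 1)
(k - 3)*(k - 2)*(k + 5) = k^3 - 19*k + 30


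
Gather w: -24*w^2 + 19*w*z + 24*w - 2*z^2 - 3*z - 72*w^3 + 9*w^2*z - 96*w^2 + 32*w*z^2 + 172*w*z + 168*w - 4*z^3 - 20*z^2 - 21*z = -72*w^3 + w^2*(9*z - 120) + w*(32*z^2 + 191*z + 192) - 4*z^3 - 22*z^2 - 24*z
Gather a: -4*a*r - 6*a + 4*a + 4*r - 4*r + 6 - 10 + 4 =a*(-4*r - 2)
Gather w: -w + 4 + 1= 5 - w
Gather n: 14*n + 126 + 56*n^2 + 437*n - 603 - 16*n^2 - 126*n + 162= 40*n^2 + 325*n - 315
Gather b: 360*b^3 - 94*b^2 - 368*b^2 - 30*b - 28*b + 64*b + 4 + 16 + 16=360*b^3 - 462*b^2 + 6*b + 36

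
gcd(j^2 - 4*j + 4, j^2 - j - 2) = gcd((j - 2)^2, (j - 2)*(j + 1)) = j - 2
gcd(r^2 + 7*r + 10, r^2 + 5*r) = r + 5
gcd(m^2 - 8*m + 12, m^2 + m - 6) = m - 2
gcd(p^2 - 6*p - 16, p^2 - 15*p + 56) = p - 8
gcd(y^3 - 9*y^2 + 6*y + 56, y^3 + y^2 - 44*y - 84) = y^2 - 5*y - 14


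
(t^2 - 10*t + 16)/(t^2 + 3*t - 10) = (t - 8)/(t + 5)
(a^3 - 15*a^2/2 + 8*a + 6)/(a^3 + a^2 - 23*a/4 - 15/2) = 2*(2*a^3 - 15*a^2 + 16*a + 12)/(4*a^3 + 4*a^2 - 23*a - 30)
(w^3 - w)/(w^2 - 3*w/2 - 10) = 2*w*(1 - w^2)/(-2*w^2 + 3*w + 20)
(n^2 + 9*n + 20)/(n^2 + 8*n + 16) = (n + 5)/(n + 4)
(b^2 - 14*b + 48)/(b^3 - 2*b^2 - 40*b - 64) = (b - 6)/(b^2 + 6*b + 8)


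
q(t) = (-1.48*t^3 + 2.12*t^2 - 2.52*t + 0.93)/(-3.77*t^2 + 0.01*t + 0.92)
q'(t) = (7.54*t - 0.01)*(-1.48*t^3 + 2.12*t^2 - 2.52*t + 0.93)/(-3.77*t^2 + 0.01*t + 0.92)^2 + (-4.44*t^2 + 4.24*t - 2.52)/(-3.77*t^2 + 0.01*t + 0.92) = (5.5796*t^4 - 0.0296000000000021*t^3 - 13.564*t^2 + 10.913*t - 2.3277)/(14.2129*t^4 - 0.0754*t^3 - 6.9367*t^2 + 0.0184*t + 0.8464)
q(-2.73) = -1.97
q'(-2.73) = 0.24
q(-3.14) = -2.08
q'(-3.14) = 0.28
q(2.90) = 0.80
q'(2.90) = 0.33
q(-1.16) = -2.16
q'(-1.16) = -1.33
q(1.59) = 0.43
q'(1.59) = 0.22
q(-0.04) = 1.13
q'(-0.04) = -3.34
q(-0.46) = 22.79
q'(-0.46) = -719.72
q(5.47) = 1.71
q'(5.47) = 0.37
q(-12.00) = -5.34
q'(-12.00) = 0.39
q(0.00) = 1.01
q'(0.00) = -2.75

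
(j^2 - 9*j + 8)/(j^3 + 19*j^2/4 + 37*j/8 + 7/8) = 8*(j^2 - 9*j + 8)/(8*j^3 + 38*j^2 + 37*j + 7)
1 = 1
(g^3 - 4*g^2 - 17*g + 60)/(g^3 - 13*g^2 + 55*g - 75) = (g + 4)/(g - 5)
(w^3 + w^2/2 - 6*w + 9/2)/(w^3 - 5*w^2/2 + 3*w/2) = (w + 3)/w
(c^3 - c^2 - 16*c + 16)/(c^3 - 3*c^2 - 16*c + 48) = (c - 1)/(c - 3)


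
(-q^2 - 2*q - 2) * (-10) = 10*q^2 + 20*q + 20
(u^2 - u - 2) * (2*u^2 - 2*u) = 2*u^4 - 4*u^3 - 2*u^2 + 4*u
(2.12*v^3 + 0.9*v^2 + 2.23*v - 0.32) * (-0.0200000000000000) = -0.0424*v^3 - 0.018*v^2 - 0.0446*v + 0.0064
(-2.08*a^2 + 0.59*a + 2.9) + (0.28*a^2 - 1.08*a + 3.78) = -1.8*a^2 - 0.49*a + 6.68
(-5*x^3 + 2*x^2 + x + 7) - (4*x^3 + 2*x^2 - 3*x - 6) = -9*x^3 + 4*x + 13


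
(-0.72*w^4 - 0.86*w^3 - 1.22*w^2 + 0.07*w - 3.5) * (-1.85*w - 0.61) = 1.332*w^5 + 2.0302*w^4 + 2.7816*w^3 + 0.6147*w^2 + 6.4323*w + 2.135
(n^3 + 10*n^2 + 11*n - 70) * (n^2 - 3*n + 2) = n^5 + 7*n^4 - 17*n^3 - 83*n^2 + 232*n - 140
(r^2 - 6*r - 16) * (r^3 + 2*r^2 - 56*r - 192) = r^5 - 4*r^4 - 84*r^3 + 112*r^2 + 2048*r + 3072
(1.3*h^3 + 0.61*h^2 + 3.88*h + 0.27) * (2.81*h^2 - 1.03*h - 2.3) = 3.653*h^5 + 0.3751*h^4 + 7.2845*h^3 - 4.6407*h^2 - 9.2021*h - 0.621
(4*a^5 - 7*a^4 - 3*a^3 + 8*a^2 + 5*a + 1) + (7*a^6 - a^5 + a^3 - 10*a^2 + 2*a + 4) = 7*a^6 + 3*a^5 - 7*a^4 - 2*a^3 - 2*a^2 + 7*a + 5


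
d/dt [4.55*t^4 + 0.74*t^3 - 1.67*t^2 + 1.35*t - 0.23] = 18.2*t^3 + 2.22*t^2 - 3.34*t + 1.35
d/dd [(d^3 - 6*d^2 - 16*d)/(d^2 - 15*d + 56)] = (d^2 - 14*d - 14)/(d^2 - 14*d + 49)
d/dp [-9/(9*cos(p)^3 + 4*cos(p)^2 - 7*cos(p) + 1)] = 9*(-27*cos(p)^2 - 8*cos(p) + 7)*sin(p)/(9*cos(p)^3 + 4*cos(p)^2 - 7*cos(p) + 1)^2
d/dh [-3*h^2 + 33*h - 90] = 33 - 6*h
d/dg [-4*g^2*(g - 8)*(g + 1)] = 4*g*(-4*g^2 + 21*g + 16)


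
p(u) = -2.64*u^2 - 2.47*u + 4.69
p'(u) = -5.28*u - 2.47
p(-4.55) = -38.73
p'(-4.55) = 21.55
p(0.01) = 4.67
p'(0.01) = -2.52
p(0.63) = 2.09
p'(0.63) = -5.80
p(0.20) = 4.09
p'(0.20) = -3.53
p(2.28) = -14.67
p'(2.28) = -14.51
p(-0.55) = 5.25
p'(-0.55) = 0.43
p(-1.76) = 0.86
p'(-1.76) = 6.82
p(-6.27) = -83.61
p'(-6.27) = 30.64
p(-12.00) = -345.83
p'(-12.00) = 60.89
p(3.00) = -26.48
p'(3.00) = -18.31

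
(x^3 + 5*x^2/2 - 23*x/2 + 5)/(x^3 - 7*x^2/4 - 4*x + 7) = 2*(2*x^2 + 9*x - 5)/(4*x^2 + x - 14)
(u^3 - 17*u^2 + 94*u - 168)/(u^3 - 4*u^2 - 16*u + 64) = (u^2 - 13*u + 42)/(u^2 - 16)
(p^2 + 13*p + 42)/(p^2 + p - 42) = (p + 6)/(p - 6)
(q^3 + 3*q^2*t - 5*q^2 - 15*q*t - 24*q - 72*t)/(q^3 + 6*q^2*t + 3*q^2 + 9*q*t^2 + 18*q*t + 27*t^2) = (q - 8)/(q + 3*t)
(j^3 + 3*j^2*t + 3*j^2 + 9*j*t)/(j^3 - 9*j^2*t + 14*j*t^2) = (j^2 + 3*j*t + 3*j + 9*t)/(j^2 - 9*j*t + 14*t^2)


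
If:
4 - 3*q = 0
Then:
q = 4/3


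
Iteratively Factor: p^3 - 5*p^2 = (p - 5)*(p^2) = p*(p - 5)*(p)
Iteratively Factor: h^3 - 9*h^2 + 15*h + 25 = (h - 5)*(h^2 - 4*h - 5) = (h - 5)^2*(h + 1)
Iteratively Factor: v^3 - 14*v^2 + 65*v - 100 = (v - 5)*(v^2 - 9*v + 20) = (v - 5)*(v - 4)*(v - 5)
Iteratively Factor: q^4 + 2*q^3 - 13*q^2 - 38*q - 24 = (q - 4)*(q^3 + 6*q^2 + 11*q + 6) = (q - 4)*(q + 3)*(q^2 + 3*q + 2) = (q - 4)*(q + 1)*(q + 3)*(q + 2)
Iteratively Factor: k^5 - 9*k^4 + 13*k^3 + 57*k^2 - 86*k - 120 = (k - 3)*(k^4 - 6*k^3 - 5*k^2 + 42*k + 40) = (k - 3)*(k + 1)*(k^3 - 7*k^2 + 2*k + 40) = (k - 3)*(k + 1)*(k + 2)*(k^2 - 9*k + 20) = (k - 5)*(k - 3)*(k + 1)*(k + 2)*(k - 4)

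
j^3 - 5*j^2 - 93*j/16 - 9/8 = (j - 6)*(j + 1/4)*(j + 3/4)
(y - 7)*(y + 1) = y^2 - 6*y - 7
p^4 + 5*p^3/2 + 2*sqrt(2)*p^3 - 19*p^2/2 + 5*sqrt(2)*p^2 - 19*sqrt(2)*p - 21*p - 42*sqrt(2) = (p - 3)*(p + 2)*(p + 7/2)*(p + 2*sqrt(2))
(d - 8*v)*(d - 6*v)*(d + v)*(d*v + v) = d^4*v - 13*d^3*v^2 + d^3*v + 34*d^2*v^3 - 13*d^2*v^2 + 48*d*v^4 + 34*d*v^3 + 48*v^4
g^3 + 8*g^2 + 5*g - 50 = (g - 2)*(g + 5)^2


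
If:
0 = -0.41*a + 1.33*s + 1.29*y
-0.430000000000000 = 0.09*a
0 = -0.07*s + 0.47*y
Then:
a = -4.78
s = -1.29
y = -0.19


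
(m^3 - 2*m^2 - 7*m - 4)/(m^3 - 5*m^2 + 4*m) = (m^2 + 2*m + 1)/(m*(m - 1))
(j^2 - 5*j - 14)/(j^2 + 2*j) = (j - 7)/j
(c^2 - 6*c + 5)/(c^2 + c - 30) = (c - 1)/(c + 6)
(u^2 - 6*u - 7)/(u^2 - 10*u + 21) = (u + 1)/(u - 3)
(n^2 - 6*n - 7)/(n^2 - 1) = (n - 7)/(n - 1)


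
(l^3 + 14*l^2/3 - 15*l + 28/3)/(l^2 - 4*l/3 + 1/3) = (3*l^2 + 17*l - 28)/(3*l - 1)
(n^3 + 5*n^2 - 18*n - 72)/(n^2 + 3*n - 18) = (n^2 - n - 12)/(n - 3)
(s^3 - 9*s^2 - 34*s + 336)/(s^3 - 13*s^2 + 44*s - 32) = (s^2 - s - 42)/(s^2 - 5*s + 4)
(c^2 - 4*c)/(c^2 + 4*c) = (c - 4)/(c + 4)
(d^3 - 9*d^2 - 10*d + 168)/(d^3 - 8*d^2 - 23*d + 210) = (d + 4)/(d + 5)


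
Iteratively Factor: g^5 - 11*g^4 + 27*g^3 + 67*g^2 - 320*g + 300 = (g + 3)*(g^4 - 14*g^3 + 69*g^2 - 140*g + 100) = (g - 2)*(g + 3)*(g^3 - 12*g^2 + 45*g - 50) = (g - 2)^2*(g + 3)*(g^2 - 10*g + 25) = (g - 5)*(g - 2)^2*(g + 3)*(g - 5)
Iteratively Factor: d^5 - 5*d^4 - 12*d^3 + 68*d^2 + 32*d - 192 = (d + 2)*(d^4 - 7*d^3 + 2*d^2 + 64*d - 96) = (d - 2)*(d + 2)*(d^3 - 5*d^2 - 8*d + 48) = (d - 4)*(d - 2)*(d + 2)*(d^2 - d - 12) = (d - 4)*(d - 2)*(d + 2)*(d + 3)*(d - 4)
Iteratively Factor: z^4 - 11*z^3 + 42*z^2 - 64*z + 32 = (z - 4)*(z^3 - 7*z^2 + 14*z - 8) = (z - 4)^2*(z^2 - 3*z + 2) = (z - 4)^2*(z - 1)*(z - 2)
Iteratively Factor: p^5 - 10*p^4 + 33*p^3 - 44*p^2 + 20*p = (p - 1)*(p^4 - 9*p^3 + 24*p^2 - 20*p) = (p - 2)*(p - 1)*(p^3 - 7*p^2 + 10*p) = (p - 5)*(p - 2)*(p - 1)*(p^2 - 2*p) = p*(p - 5)*(p - 2)*(p - 1)*(p - 2)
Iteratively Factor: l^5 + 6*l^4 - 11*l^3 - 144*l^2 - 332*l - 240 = (l + 2)*(l^4 + 4*l^3 - 19*l^2 - 106*l - 120) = (l - 5)*(l + 2)*(l^3 + 9*l^2 + 26*l + 24) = (l - 5)*(l + 2)^2*(l^2 + 7*l + 12) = (l - 5)*(l + 2)^2*(l + 3)*(l + 4)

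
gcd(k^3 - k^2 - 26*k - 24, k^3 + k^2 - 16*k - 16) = k^2 + 5*k + 4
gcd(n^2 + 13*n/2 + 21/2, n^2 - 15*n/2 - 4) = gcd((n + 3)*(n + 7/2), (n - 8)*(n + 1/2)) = 1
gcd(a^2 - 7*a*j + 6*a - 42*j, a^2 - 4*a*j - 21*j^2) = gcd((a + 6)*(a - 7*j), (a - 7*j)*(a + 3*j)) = a - 7*j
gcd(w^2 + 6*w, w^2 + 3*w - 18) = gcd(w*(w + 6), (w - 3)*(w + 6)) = w + 6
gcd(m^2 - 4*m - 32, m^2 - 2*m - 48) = m - 8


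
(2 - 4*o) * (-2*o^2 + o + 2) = 8*o^3 - 8*o^2 - 6*o + 4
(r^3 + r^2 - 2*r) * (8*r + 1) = 8*r^4 + 9*r^3 - 15*r^2 - 2*r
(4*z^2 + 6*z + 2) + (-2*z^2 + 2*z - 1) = 2*z^2 + 8*z + 1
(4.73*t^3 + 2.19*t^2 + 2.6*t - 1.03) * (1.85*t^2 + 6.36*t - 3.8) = 8.7505*t^5 + 34.1343*t^4 + 0.7644*t^3 + 6.3085*t^2 - 16.4308*t + 3.914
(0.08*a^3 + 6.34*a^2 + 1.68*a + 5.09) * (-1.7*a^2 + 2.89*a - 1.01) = -0.136*a^5 - 10.5468*a^4 + 15.3858*a^3 - 10.2012*a^2 + 13.0133*a - 5.1409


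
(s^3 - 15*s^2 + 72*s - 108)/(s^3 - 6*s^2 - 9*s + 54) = (s - 6)/(s + 3)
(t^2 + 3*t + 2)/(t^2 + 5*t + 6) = (t + 1)/(t + 3)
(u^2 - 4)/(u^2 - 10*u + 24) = (u^2 - 4)/(u^2 - 10*u + 24)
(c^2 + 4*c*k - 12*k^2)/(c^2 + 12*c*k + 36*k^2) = (c - 2*k)/(c + 6*k)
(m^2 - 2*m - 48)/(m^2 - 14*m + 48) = (m + 6)/(m - 6)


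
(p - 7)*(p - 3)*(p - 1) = p^3 - 11*p^2 + 31*p - 21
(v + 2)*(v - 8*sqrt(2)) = v^2 - 8*sqrt(2)*v + 2*v - 16*sqrt(2)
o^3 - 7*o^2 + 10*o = o*(o - 5)*(o - 2)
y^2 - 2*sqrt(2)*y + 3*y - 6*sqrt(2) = (y + 3)*(y - 2*sqrt(2))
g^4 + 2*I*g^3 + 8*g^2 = g^2*(g - 2*I)*(g + 4*I)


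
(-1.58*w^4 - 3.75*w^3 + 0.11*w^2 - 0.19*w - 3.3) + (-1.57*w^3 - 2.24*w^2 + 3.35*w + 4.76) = -1.58*w^4 - 5.32*w^3 - 2.13*w^2 + 3.16*w + 1.46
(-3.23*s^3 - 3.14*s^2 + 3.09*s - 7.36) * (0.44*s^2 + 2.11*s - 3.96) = -1.4212*s^5 - 8.1969*s^4 + 7.525*s^3 + 15.7159*s^2 - 27.766*s + 29.1456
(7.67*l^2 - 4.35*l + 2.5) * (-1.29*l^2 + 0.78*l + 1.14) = -9.8943*l^4 + 11.5941*l^3 + 2.1258*l^2 - 3.009*l + 2.85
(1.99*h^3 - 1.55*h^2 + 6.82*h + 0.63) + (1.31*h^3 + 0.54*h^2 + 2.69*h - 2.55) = 3.3*h^3 - 1.01*h^2 + 9.51*h - 1.92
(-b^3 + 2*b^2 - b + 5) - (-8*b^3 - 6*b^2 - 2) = 7*b^3 + 8*b^2 - b + 7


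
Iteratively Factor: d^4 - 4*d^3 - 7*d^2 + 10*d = (d)*(d^3 - 4*d^2 - 7*d + 10) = d*(d + 2)*(d^2 - 6*d + 5) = d*(d - 5)*(d + 2)*(d - 1)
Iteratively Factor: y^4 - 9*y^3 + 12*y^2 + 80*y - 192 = (y - 4)*(y^3 - 5*y^2 - 8*y + 48) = (y - 4)^2*(y^2 - y - 12) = (y - 4)^3*(y + 3)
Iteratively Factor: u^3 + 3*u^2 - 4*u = (u)*(u^2 + 3*u - 4) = u*(u - 1)*(u + 4)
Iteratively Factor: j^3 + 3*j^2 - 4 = (j - 1)*(j^2 + 4*j + 4) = (j - 1)*(j + 2)*(j + 2)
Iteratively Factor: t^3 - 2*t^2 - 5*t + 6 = (t + 2)*(t^2 - 4*t + 3) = (t - 3)*(t + 2)*(t - 1)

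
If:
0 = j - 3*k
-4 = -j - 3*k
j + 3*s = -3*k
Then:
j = 2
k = 2/3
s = -4/3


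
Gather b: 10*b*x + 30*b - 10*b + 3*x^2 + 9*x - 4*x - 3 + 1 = b*(10*x + 20) + 3*x^2 + 5*x - 2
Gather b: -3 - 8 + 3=-8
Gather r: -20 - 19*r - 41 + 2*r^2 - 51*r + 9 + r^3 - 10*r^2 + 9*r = r^3 - 8*r^2 - 61*r - 52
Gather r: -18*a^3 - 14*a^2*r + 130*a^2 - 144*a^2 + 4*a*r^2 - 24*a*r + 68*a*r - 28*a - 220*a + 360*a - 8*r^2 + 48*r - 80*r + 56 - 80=-18*a^3 - 14*a^2 + 112*a + r^2*(4*a - 8) + r*(-14*a^2 + 44*a - 32) - 24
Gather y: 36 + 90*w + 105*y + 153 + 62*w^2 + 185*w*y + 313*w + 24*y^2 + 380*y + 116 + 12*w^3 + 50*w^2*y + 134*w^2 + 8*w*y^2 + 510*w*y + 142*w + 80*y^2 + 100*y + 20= 12*w^3 + 196*w^2 + 545*w + y^2*(8*w + 104) + y*(50*w^2 + 695*w + 585) + 325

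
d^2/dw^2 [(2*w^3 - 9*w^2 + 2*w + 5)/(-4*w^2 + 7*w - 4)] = 14*(22*w^3 - 72*w^2 + 60*w - 11)/(64*w^6 - 336*w^5 + 780*w^4 - 1015*w^3 + 780*w^2 - 336*w + 64)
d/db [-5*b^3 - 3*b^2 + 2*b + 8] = -15*b^2 - 6*b + 2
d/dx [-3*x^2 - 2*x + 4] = -6*x - 2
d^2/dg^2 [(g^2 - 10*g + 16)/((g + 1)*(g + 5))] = 2*(-16*g^3 + 33*g^2 + 438*g + 821)/(g^6 + 18*g^5 + 123*g^4 + 396*g^3 + 615*g^2 + 450*g + 125)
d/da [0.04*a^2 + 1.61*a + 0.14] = 0.08*a + 1.61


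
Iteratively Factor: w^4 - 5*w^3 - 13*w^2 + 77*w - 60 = (w - 3)*(w^3 - 2*w^2 - 19*w + 20) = (w - 3)*(w - 1)*(w^2 - w - 20) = (w - 5)*(w - 3)*(w - 1)*(w + 4)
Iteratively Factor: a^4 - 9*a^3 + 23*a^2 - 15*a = (a - 5)*(a^3 - 4*a^2 + 3*a) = a*(a - 5)*(a^2 - 4*a + 3) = a*(a - 5)*(a - 1)*(a - 3)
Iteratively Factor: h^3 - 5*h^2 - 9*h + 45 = (h - 5)*(h^2 - 9) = (h - 5)*(h + 3)*(h - 3)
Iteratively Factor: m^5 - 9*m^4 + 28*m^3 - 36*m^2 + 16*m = (m - 2)*(m^4 - 7*m^3 + 14*m^2 - 8*m) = m*(m - 2)*(m^3 - 7*m^2 + 14*m - 8) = m*(m - 2)^2*(m^2 - 5*m + 4) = m*(m - 2)^2*(m - 1)*(m - 4)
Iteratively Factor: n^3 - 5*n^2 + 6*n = (n - 3)*(n^2 - 2*n) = n*(n - 3)*(n - 2)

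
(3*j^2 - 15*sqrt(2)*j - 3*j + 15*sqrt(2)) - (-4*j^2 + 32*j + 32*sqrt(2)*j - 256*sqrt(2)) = 7*j^2 - 47*sqrt(2)*j - 35*j + 271*sqrt(2)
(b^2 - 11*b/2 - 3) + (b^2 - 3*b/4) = 2*b^2 - 25*b/4 - 3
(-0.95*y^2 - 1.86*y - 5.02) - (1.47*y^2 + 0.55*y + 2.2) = -2.42*y^2 - 2.41*y - 7.22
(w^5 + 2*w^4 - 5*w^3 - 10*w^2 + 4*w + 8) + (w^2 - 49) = w^5 + 2*w^4 - 5*w^3 - 9*w^2 + 4*w - 41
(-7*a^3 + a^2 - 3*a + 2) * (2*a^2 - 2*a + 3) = -14*a^5 + 16*a^4 - 29*a^3 + 13*a^2 - 13*a + 6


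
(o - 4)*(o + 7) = o^2 + 3*o - 28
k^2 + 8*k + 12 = (k + 2)*(k + 6)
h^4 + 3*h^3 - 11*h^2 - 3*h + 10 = (h - 2)*(h - 1)*(h + 1)*(h + 5)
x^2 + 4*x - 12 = (x - 2)*(x + 6)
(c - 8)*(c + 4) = c^2 - 4*c - 32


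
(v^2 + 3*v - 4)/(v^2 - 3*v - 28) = (v - 1)/(v - 7)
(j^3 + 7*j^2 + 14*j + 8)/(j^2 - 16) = (j^2 + 3*j + 2)/(j - 4)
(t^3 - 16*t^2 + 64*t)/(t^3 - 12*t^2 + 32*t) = (t - 8)/(t - 4)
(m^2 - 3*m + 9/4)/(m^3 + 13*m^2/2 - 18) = (m - 3/2)/(m^2 + 8*m + 12)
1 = 1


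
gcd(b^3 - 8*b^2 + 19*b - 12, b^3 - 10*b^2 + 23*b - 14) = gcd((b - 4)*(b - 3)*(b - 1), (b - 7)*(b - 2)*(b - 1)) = b - 1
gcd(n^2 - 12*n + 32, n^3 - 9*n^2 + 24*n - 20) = 1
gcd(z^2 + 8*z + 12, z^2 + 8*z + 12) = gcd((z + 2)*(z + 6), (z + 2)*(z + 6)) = z^2 + 8*z + 12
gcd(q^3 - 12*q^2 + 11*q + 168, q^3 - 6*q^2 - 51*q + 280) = q - 8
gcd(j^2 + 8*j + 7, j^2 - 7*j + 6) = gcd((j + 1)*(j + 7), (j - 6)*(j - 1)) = 1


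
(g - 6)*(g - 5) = g^2 - 11*g + 30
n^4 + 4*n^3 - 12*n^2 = n^2*(n - 2)*(n + 6)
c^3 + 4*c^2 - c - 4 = (c - 1)*(c + 1)*(c + 4)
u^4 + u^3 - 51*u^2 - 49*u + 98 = (u - 7)*(u - 1)*(u + 2)*(u + 7)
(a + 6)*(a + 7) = a^2 + 13*a + 42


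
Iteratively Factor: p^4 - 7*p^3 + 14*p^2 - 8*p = (p - 2)*(p^3 - 5*p^2 + 4*p) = p*(p - 2)*(p^2 - 5*p + 4) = p*(p - 2)*(p - 1)*(p - 4)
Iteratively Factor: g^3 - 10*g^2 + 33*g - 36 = (g - 3)*(g^2 - 7*g + 12) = (g - 4)*(g - 3)*(g - 3)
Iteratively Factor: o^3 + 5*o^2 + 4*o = (o)*(o^2 + 5*o + 4) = o*(o + 4)*(o + 1)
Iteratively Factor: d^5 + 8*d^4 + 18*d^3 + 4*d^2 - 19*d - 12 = (d + 1)*(d^4 + 7*d^3 + 11*d^2 - 7*d - 12) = (d - 1)*(d + 1)*(d^3 + 8*d^2 + 19*d + 12) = (d - 1)*(d + 1)*(d + 3)*(d^2 + 5*d + 4) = (d - 1)*(d + 1)*(d + 3)*(d + 4)*(d + 1)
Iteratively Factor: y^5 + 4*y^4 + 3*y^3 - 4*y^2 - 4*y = (y)*(y^4 + 4*y^3 + 3*y^2 - 4*y - 4) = y*(y + 2)*(y^3 + 2*y^2 - y - 2) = y*(y + 2)^2*(y^2 - 1) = y*(y + 1)*(y + 2)^2*(y - 1)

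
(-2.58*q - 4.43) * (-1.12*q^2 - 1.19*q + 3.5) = 2.8896*q^3 + 8.0318*q^2 - 3.7583*q - 15.505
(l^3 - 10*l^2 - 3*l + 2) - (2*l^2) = l^3 - 12*l^2 - 3*l + 2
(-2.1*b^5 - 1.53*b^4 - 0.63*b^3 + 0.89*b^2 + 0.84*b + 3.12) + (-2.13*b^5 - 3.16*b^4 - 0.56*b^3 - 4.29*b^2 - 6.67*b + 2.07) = -4.23*b^5 - 4.69*b^4 - 1.19*b^3 - 3.4*b^2 - 5.83*b + 5.19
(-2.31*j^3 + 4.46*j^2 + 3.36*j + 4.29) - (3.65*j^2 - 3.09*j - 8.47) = -2.31*j^3 + 0.81*j^2 + 6.45*j + 12.76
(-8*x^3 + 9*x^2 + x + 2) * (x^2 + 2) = -8*x^5 + 9*x^4 - 15*x^3 + 20*x^2 + 2*x + 4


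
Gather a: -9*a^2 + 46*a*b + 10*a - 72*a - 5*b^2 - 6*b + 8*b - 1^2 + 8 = -9*a^2 + a*(46*b - 62) - 5*b^2 + 2*b + 7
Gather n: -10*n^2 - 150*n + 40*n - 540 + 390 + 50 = -10*n^2 - 110*n - 100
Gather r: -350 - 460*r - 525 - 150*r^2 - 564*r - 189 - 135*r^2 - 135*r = -285*r^2 - 1159*r - 1064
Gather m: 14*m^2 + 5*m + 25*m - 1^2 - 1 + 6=14*m^2 + 30*m + 4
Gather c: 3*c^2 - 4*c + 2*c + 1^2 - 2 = 3*c^2 - 2*c - 1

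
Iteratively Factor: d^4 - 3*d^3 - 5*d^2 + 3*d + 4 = (d - 1)*(d^3 - 2*d^2 - 7*d - 4) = (d - 4)*(d - 1)*(d^2 + 2*d + 1) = (d - 4)*(d - 1)*(d + 1)*(d + 1)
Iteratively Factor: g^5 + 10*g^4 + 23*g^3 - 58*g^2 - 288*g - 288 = (g + 4)*(g^4 + 6*g^3 - g^2 - 54*g - 72) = (g + 2)*(g + 4)*(g^3 + 4*g^2 - 9*g - 36) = (g + 2)*(g + 3)*(g + 4)*(g^2 + g - 12) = (g + 2)*(g + 3)*(g + 4)^2*(g - 3)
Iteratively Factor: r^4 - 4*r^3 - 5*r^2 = (r + 1)*(r^3 - 5*r^2) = r*(r + 1)*(r^2 - 5*r) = r*(r - 5)*(r + 1)*(r)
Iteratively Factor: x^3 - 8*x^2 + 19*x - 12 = (x - 4)*(x^2 - 4*x + 3) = (x - 4)*(x - 1)*(x - 3)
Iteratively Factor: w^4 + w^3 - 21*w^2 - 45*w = (w + 3)*(w^3 - 2*w^2 - 15*w) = (w + 3)^2*(w^2 - 5*w) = (w - 5)*(w + 3)^2*(w)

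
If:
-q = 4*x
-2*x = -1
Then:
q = -2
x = 1/2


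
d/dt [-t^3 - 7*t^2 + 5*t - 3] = -3*t^2 - 14*t + 5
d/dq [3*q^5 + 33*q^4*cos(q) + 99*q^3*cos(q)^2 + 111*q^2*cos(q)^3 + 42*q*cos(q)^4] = -33*q^4*sin(q) + 15*q^4 - 99*q^3*sin(2*q) + 132*q^3*cos(q) - 333*q^2*sin(q)*cos(q)^2 + 297*q^2*cos(q)^2 - 168*q*sin(q)*cos(q)^3 + 222*q*cos(q)^3 + 42*cos(q)^4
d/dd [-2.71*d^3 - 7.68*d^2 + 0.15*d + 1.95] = -8.13*d^2 - 15.36*d + 0.15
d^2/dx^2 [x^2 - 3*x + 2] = 2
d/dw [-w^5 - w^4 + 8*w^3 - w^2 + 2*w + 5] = -5*w^4 - 4*w^3 + 24*w^2 - 2*w + 2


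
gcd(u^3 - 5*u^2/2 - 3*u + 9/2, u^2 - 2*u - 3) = u - 3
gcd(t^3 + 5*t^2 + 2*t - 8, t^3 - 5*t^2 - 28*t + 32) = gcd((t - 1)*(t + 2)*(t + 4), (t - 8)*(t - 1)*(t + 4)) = t^2 + 3*t - 4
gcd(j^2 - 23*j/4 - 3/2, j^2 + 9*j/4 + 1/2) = j + 1/4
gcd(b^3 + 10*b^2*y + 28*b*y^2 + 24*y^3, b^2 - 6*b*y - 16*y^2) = b + 2*y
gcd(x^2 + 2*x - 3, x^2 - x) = x - 1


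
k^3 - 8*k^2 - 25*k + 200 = (k - 8)*(k - 5)*(k + 5)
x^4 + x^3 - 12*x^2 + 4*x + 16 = (x - 2)^2*(x + 1)*(x + 4)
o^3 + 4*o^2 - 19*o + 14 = (o - 2)*(o - 1)*(o + 7)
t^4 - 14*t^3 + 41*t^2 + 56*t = t*(t - 8)*(t - 7)*(t + 1)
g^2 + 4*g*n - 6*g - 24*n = (g - 6)*(g + 4*n)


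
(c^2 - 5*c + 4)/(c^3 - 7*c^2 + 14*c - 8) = 1/(c - 2)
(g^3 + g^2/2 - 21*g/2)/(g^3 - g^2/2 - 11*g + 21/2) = g/(g - 1)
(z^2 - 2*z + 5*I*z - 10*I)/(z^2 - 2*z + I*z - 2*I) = (z + 5*I)/(z + I)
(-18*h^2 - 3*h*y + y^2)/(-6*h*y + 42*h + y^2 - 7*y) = (3*h + y)/(y - 7)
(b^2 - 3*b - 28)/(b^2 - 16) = (b - 7)/(b - 4)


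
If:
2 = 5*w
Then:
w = 2/5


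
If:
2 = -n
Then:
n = -2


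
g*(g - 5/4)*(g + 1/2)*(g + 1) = g^4 + g^3/4 - 11*g^2/8 - 5*g/8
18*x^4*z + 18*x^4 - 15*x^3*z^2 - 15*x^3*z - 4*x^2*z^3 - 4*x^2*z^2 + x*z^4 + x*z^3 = (-6*x + z)*(-x + z)*(3*x + z)*(x*z + x)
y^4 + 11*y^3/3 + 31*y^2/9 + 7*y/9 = y*(y + 1/3)*(y + 1)*(y + 7/3)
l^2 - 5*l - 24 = (l - 8)*(l + 3)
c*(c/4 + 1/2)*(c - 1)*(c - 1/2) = c^4/4 + c^3/8 - 5*c^2/8 + c/4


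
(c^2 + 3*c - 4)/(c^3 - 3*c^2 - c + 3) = (c + 4)/(c^2 - 2*c - 3)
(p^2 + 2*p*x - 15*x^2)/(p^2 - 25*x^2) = (-p + 3*x)/(-p + 5*x)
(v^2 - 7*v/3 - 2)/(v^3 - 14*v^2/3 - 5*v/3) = (-3*v^2 + 7*v + 6)/(v*(-3*v^2 + 14*v + 5))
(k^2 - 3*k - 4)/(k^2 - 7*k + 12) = (k + 1)/(k - 3)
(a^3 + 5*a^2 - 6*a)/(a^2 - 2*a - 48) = a*(a - 1)/(a - 8)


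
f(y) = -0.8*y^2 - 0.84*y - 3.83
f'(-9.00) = 13.56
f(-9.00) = -61.07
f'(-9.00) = 13.56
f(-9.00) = -61.07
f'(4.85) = -8.60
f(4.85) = -26.72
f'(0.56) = -1.74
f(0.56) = -4.55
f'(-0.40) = -0.20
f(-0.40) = -3.62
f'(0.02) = -0.87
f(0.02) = -3.85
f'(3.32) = -6.15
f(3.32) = -15.44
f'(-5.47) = 7.91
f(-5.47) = -23.17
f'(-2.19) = 2.66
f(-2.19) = -5.83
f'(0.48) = -1.61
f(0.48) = -4.42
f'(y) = -1.6*y - 0.84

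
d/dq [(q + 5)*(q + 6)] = 2*q + 11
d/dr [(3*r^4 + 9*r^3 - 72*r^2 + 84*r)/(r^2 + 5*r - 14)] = 6*r - 6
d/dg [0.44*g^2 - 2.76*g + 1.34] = 0.88*g - 2.76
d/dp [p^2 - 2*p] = 2*p - 2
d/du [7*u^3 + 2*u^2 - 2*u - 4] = 21*u^2 + 4*u - 2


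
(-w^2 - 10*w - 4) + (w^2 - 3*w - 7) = -13*w - 11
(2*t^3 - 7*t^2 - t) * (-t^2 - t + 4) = -2*t^5 + 5*t^4 + 16*t^3 - 27*t^2 - 4*t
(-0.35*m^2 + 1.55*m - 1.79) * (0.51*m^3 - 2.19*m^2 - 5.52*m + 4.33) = -0.1785*m^5 + 1.557*m^4 - 2.3754*m^3 - 6.1514*m^2 + 16.5923*m - 7.7507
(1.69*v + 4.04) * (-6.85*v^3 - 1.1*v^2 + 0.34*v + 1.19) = -11.5765*v^4 - 29.533*v^3 - 3.8694*v^2 + 3.3847*v + 4.8076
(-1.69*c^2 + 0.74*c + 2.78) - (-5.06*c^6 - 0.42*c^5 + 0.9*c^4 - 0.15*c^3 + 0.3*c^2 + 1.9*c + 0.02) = 5.06*c^6 + 0.42*c^5 - 0.9*c^4 + 0.15*c^3 - 1.99*c^2 - 1.16*c + 2.76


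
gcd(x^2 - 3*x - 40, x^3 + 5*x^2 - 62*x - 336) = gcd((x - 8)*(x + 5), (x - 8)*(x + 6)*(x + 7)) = x - 8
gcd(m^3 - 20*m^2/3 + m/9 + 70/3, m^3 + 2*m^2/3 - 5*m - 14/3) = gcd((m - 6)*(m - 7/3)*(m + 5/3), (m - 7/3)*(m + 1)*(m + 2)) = m - 7/3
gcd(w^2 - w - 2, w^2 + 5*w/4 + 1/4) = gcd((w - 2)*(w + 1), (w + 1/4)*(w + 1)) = w + 1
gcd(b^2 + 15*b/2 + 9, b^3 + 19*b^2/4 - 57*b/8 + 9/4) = b + 6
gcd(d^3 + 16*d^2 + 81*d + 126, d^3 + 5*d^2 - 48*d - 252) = d + 6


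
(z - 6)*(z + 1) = z^2 - 5*z - 6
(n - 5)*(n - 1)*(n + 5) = n^3 - n^2 - 25*n + 25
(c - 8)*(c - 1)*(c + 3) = c^3 - 6*c^2 - 19*c + 24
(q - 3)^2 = q^2 - 6*q + 9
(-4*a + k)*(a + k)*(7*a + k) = -28*a^3 - 25*a^2*k + 4*a*k^2 + k^3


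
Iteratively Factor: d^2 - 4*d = (d - 4)*(d)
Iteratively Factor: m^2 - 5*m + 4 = (m - 4)*(m - 1)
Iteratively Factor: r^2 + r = (r)*(r + 1)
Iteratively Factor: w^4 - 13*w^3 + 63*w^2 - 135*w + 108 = (w - 3)*(w^3 - 10*w^2 + 33*w - 36) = (w - 3)^2*(w^2 - 7*w + 12) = (w - 4)*(w - 3)^2*(w - 3)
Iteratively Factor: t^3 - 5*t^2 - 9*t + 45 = (t - 5)*(t^2 - 9) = (t - 5)*(t - 3)*(t + 3)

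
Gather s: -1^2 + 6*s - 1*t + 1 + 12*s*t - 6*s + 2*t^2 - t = 12*s*t + 2*t^2 - 2*t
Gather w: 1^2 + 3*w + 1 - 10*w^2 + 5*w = -10*w^2 + 8*w + 2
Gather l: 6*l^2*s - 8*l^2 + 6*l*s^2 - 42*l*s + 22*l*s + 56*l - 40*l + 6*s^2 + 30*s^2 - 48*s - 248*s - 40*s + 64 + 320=l^2*(6*s - 8) + l*(6*s^2 - 20*s + 16) + 36*s^2 - 336*s + 384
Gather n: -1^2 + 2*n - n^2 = -n^2 + 2*n - 1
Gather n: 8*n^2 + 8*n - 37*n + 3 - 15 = 8*n^2 - 29*n - 12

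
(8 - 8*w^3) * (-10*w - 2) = 80*w^4 + 16*w^3 - 80*w - 16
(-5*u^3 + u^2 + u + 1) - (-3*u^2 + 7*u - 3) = -5*u^3 + 4*u^2 - 6*u + 4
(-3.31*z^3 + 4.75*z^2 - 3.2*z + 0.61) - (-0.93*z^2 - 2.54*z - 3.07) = -3.31*z^3 + 5.68*z^2 - 0.66*z + 3.68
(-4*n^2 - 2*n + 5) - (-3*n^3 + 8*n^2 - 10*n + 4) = 3*n^3 - 12*n^2 + 8*n + 1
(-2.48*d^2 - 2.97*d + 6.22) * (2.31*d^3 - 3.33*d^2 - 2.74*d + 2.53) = -5.7288*d^5 + 1.3977*d^4 + 31.0535*d^3 - 18.8492*d^2 - 24.5569*d + 15.7366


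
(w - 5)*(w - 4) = w^2 - 9*w + 20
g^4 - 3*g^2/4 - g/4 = g*(g - 1)*(g + 1/2)^2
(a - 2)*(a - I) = a^2 - 2*a - I*a + 2*I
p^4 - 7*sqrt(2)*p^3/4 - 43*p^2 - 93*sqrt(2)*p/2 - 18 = (p - 6*sqrt(2))*(p + 3*sqrt(2))*(sqrt(2)*p/2 + 1)*(sqrt(2)*p + 1/2)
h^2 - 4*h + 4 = (h - 2)^2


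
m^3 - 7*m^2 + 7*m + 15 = (m - 5)*(m - 3)*(m + 1)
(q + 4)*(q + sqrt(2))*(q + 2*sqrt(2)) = q^3 + 4*q^2 + 3*sqrt(2)*q^2 + 4*q + 12*sqrt(2)*q + 16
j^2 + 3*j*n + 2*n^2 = (j + n)*(j + 2*n)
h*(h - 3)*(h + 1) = h^3 - 2*h^2 - 3*h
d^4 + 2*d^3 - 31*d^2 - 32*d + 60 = (d - 5)*(d - 1)*(d + 2)*(d + 6)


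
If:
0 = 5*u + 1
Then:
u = -1/5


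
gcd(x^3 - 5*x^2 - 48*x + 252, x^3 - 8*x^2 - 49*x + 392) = x + 7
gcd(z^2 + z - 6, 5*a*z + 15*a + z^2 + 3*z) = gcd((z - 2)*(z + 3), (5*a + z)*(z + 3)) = z + 3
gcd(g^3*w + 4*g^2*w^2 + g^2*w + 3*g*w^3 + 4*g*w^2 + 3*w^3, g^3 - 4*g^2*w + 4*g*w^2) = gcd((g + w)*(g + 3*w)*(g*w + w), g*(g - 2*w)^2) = 1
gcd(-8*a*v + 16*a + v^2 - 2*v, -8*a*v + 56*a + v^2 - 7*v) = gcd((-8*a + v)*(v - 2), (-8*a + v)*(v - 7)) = -8*a + v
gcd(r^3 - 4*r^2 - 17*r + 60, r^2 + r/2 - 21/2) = r - 3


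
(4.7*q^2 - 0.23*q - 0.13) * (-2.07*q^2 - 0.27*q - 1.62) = -9.729*q^4 - 0.7929*q^3 - 7.2828*q^2 + 0.4077*q + 0.2106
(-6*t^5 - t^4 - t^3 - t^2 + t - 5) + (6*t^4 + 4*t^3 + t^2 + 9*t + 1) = -6*t^5 + 5*t^4 + 3*t^3 + 10*t - 4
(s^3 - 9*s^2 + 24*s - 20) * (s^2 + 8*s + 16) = s^5 - s^4 - 32*s^3 + 28*s^2 + 224*s - 320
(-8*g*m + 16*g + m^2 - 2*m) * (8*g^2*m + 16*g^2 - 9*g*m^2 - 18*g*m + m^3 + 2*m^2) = -64*g^3*m^2 + 256*g^3 + 80*g^2*m^3 - 320*g^2*m - 17*g*m^4 + 68*g*m^2 + m^5 - 4*m^3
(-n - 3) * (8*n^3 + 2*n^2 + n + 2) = -8*n^4 - 26*n^3 - 7*n^2 - 5*n - 6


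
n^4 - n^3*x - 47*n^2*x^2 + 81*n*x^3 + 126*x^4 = (n - 6*x)*(n - 3*x)*(n + x)*(n + 7*x)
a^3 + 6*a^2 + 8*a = a*(a + 2)*(a + 4)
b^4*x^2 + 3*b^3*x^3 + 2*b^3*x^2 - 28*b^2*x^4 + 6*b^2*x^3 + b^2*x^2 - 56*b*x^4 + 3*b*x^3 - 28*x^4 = (b - 4*x)*(b + 7*x)*(b*x + x)^2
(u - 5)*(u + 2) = u^2 - 3*u - 10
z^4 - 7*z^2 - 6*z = z*(z - 3)*(z + 1)*(z + 2)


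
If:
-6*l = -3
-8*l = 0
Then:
No Solution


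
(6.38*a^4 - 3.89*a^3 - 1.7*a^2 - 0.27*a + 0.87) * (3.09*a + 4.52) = 19.7142*a^5 + 16.8175*a^4 - 22.8358*a^3 - 8.5183*a^2 + 1.4679*a + 3.9324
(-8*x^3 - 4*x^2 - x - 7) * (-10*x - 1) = 80*x^4 + 48*x^3 + 14*x^2 + 71*x + 7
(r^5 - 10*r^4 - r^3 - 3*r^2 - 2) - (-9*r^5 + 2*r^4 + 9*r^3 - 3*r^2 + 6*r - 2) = 10*r^5 - 12*r^4 - 10*r^3 - 6*r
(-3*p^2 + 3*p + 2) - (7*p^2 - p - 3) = -10*p^2 + 4*p + 5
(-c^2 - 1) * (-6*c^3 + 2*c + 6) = 6*c^5 + 4*c^3 - 6*c^2 - 2*c - 6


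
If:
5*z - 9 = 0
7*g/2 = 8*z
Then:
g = 144/35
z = 9/5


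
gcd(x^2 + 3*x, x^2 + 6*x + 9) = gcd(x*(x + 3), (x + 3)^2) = x + 3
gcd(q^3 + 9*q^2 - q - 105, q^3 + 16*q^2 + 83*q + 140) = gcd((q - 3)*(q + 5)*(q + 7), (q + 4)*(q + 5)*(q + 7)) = q^2 + 12*q + 35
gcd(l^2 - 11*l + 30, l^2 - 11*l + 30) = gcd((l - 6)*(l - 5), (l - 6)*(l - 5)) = l^2 - 11*l + 30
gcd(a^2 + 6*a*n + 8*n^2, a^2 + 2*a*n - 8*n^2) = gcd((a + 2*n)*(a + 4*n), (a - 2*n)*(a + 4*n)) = a + 4*n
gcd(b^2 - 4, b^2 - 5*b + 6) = b - 2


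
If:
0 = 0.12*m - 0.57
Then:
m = 4.75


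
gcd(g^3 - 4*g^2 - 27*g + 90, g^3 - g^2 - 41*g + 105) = g - 3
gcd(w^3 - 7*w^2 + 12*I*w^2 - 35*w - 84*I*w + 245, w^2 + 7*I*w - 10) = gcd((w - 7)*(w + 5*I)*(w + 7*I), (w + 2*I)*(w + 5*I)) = w + 5*I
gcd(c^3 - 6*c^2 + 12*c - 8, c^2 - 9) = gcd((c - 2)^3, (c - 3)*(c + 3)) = 1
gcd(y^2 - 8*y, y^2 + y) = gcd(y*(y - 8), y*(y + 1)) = y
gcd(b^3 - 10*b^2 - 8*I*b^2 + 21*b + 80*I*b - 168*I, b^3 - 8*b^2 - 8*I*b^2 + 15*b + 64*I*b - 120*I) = b^2 + b*(-3 - 8*I) + 24*I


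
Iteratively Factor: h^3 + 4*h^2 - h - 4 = (h + 4)*(h^2 - 1) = (h + 1)*(h + 4)*(h - 1)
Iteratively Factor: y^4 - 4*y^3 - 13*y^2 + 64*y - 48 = (y - 1)*(y^3 - 3*y^2 - 16*y + 48) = (y - 1)*(y + 4)*(y^2 - 7*y + 12) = (y - 4)*(y - 1)*(y + 4)*(y - 3)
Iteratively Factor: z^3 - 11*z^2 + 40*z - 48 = (z - 3)*(z^2 - 8*z + 16) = (z - 4)*(z - 3)*(z - 4)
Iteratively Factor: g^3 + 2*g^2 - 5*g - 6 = (g + 3)*(g^2 - g - 2) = (g + 1)*(g + 3)*(g - 2)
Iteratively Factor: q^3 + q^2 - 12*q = (q)*(q^2 + q - 12) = q*(q + 4)*(q - 3)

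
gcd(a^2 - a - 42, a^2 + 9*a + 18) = a + 6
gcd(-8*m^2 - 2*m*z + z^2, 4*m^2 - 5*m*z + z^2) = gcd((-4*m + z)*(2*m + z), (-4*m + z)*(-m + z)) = -4*m + z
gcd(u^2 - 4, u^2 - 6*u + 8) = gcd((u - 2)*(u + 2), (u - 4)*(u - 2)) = u - 2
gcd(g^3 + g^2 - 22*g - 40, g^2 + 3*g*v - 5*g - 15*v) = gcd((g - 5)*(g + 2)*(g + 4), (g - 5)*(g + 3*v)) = g - 5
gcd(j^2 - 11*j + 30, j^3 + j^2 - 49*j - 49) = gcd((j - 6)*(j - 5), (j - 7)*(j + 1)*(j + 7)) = 1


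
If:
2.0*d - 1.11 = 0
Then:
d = 0.56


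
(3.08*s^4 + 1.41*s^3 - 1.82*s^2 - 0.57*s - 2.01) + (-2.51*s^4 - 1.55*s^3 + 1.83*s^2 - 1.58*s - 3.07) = 0.57*s^4 - 0.14*s^3 + 0.01*s^2 - 2.15*s - 5.08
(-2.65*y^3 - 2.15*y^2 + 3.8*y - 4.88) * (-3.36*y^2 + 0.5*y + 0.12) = 8.904*y^5 + 5.899*y^4 - 14.161*y^3 + 18.0388*y^2 - 1.984*y - 0.5856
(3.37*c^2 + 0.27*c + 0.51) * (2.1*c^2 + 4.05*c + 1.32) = 7.077*c^4 + 14.2155*c^3 + 6.6129*c^2 + 2.4219*c + 0.6732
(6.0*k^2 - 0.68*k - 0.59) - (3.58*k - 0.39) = 6.0*k^2 - 4.26*k - 0.2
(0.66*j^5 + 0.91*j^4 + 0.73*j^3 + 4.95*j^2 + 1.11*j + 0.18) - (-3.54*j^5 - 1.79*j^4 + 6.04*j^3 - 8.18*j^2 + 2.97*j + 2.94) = 4.2*j^5 + 2.7*j^4 - 5.31*j^3 + 13.13*j^2 - 1.86*j - 2.76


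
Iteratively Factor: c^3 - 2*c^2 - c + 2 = (c - 2)*(c^2 - 1) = (c - 2)*(c + 1)*(c - 1)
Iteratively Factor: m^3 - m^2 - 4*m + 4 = (m - 2)*(m^2 + m - 2) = (m - 2)*(m + 2)*(m - 1)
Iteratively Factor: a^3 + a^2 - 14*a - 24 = (a + 2)*(a^2 - a - 12) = (a - 4)*(a + 2)*(a + 3)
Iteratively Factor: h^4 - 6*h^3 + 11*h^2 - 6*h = (h - 2)*(h^3 - 4*h^2 + 3*h) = (h - 3)*(h - 2)*(h^2 - h) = h*(h - 3)*(h - 2)*(h - 1)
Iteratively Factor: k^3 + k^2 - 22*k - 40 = (k + 4)*(k^2 - 3*k - 10) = (k + 2)*(k + 4)*(k - 5)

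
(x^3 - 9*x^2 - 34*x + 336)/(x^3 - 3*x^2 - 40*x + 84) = (x - 8)/(x - 2)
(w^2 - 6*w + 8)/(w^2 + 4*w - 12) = (w - 4)/(w + 6)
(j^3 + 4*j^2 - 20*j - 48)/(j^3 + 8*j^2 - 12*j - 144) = (j + 2)/(j + 6)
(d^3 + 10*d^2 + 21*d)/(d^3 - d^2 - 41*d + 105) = d*(d + 3)/(d^2 - 8*d + 15)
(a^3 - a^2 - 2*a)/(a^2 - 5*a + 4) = a*(a^2 - a - 2)/(a^2 - 5*a + 4)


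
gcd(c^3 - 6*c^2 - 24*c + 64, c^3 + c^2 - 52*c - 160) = c^2 - 4*c - 32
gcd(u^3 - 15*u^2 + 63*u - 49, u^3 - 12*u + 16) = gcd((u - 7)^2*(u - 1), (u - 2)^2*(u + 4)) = 1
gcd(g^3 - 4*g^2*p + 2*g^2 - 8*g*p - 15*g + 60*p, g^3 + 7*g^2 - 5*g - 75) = g^2 + 2*g - 15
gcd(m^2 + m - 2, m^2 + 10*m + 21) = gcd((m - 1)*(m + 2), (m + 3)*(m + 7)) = 1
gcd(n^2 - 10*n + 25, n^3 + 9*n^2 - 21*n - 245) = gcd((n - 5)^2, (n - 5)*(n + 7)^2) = n - 5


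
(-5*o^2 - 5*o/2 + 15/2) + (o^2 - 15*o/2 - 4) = -4*o^2 - 10*o + 7/2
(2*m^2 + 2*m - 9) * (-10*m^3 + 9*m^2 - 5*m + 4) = -20*m^5 - 2*m^4 + 98*m^3 - 83*m^2 + 53*m - 36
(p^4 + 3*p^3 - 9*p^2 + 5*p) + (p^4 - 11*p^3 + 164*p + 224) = 2*p^4 - 8*p^3 - 9*p^2 + 169*p + 224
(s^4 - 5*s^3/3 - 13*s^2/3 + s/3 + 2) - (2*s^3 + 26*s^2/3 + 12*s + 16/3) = s^4 - 11*s^3/3 - 13*s^2 - 35*s/3 - 10/3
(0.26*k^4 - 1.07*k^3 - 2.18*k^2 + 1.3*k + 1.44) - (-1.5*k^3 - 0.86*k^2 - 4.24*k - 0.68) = 0.26*k^4 + 0.43*k^3 - 1.32*k^2 + 5.54*k + 2.12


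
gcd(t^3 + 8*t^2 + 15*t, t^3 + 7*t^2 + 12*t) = t^2 + 3*t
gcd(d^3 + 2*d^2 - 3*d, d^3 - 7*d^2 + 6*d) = d^2 - d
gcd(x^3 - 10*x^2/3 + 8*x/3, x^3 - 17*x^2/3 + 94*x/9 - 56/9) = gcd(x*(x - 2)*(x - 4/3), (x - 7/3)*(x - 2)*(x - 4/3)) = x^2 - 10*x/3 + 8/3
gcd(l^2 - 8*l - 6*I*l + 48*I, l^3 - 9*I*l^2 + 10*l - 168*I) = l - 6*I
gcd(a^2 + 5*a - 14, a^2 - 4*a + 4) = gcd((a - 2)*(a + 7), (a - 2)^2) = a - 2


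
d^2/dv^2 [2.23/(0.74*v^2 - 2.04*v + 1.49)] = (-2.442296*v^2 + 6.732816*v + 2.23*(1.48*v - 2.04)*(2.96*v - 4.08) - 4.917596)/(0.74*v^2 - 2.04*v + 1.49)^3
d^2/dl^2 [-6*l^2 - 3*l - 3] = -12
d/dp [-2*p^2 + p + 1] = 1 - 4*p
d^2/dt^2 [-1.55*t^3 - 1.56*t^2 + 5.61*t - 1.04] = -9.3*t - 3.12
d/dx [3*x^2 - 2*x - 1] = 6*x - 2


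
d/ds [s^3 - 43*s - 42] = 3*s^2 - 43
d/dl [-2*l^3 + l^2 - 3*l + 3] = -6*l^2 + 2*l - 3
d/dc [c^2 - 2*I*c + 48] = 2*c - 2*I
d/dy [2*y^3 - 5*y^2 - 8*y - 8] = 6*y^2 - 10*y - 8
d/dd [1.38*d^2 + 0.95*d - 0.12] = 2.76*d + 0.95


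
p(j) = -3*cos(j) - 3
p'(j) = 3*sin(j)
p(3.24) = -0.01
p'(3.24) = -0.29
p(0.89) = -4.89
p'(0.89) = 2.33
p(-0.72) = -5.26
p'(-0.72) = -1.98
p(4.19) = -1.50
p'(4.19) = -2.60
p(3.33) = -0.05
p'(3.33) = -0.56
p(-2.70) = -0.29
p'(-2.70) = -1.28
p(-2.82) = -0.15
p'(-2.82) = -0.95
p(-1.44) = -3.39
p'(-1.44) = -2.97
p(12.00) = -5.53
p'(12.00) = -1.61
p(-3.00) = -0.03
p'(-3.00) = -0.42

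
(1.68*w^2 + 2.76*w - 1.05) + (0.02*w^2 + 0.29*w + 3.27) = 1.7*w^2 + 3.05*w + 2.22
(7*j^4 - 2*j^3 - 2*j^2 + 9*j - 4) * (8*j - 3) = 56*j^5 - 37*j^4 - 10*j^3 + 78*j^2 - 59*j + 12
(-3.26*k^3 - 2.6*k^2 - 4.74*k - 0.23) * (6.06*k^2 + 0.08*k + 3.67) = -19.7556*k^5 - 16.0168*k^4 - 40.8966*k^3 - 11.315*k^2 - 17.4142*k - 0.8441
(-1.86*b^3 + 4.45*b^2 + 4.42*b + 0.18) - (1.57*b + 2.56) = -1.86*b^3 + 4.45*b^2 + 2.85*b - 2.38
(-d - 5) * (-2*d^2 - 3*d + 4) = 2*d^3 + 13*d^2 + 11*d - 20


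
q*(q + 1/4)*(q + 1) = q^3 + 5*q^2/4 + q/4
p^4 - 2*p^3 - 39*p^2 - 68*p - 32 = (p - 8)*(p + 1)^2*(p + 4)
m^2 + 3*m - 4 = (m - 1)*(m + 4)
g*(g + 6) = g^2 + 6*g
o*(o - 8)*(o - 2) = o^3 - 10*o^2 + 16*o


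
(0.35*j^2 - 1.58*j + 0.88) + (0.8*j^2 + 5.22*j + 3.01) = 1.15*j^2 + 3.64*j + 3.89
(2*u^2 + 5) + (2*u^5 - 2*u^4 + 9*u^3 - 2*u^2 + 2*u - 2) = 2*u^5 - 2*u^4 + 9*u^3 + 2*u + 3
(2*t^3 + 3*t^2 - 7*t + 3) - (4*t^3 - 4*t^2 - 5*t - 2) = -2*t^3 + 7*t^2 - 2*t + 5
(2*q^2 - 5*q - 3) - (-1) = 2*q^2 - 5*q - 2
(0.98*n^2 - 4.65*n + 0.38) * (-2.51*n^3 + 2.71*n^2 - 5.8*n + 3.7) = -2.4598*n^5 + 14.3273*n^4 - 19.2393*n^3 + 31.6258*n^2 - 19.409*n + 1.406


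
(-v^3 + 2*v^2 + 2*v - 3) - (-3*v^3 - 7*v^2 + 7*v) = 2*v^3 + 9*v^2 - 5*v - 3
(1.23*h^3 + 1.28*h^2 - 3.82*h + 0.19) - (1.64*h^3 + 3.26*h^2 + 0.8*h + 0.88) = -0.41*h^3 - 1.98*h^2 - 4.62*h - 0.69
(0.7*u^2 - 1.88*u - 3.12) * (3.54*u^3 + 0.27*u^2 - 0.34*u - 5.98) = 2.478*u^5 - 6.4662*u^4 - 11.7904*u^3 - 4.3892*u^2 + 12.3032*u + 18.6576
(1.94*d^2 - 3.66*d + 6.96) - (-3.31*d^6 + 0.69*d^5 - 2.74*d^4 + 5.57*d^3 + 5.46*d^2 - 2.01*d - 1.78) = 3.31*d^6 - 0.69*d^5 + 2.74*d^4 - 5.57*d^3 - 3.52*d^2 - 1.65*d + 8.74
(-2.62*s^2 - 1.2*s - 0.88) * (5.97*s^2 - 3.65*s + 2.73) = -15.6414*s^4 + 2.399*s^3 - 8.0262*s^2 - 0.0640000000000001*s - 2.4024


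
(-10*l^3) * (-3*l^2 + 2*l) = 30*l^5 - 20*l^4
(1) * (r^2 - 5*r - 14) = r^2 - 5*r - 14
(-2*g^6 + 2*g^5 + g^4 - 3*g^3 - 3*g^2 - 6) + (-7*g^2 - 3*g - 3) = -2*g^6 + 2*g^5 + g^4 - 3*g^3 - 10*g^2 - 3*g - 9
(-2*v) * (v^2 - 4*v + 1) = -2*v^3 + 8*v^2 - 2*v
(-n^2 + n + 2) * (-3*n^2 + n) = 3*n^4 - 4*n^3 - 5*n^2 + 2*n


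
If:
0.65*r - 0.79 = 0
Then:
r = 1.22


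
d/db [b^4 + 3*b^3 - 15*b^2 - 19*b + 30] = 4*b^3 + 9*b^2 - 30*b - 19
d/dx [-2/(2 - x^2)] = -4*x/(x^2 - 2)^2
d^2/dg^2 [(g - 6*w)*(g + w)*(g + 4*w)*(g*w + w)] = 2*w*(6*g^2 - 3*g*w + 3*g - 26*w^2 - w)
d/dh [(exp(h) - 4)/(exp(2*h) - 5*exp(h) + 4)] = -exp(h)/(exp(2*h) - 2*exp(h) + 1)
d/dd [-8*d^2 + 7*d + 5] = 7 - 16*d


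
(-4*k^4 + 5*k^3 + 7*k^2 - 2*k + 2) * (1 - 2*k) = 8*k^5 - 14*k^4 - 9*k^3 + 11*k^2 - 6*k + 2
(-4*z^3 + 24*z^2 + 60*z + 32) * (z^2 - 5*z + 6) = -4*z^5 + 44*z^4 - 84*z^3 - 124*z^2 + 200*z + 192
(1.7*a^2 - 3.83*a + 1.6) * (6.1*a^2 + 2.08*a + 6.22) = 10.37*a^4 - 19.827*a^3 + 12.3676*a^2 - 20.4946*a + 9.952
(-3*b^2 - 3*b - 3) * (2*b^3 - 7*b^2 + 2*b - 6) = -6*b^5 + 15*b^4 + 9*b^3 + 33*b^2 + 12*b + 18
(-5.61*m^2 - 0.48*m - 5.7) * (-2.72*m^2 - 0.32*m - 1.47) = 15.2592*m^4 + 3.1008*m^3 + 23.9043*m^2 + 2.5296*m + 8.379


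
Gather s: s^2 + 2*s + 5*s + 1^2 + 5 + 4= s^2 + 7*s + 10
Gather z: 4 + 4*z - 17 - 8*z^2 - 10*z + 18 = -8*z^2 - 6*z + 5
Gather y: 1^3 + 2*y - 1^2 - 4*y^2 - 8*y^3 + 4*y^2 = -8*y^3 + 2*y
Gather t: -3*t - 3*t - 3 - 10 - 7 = -6*t - 20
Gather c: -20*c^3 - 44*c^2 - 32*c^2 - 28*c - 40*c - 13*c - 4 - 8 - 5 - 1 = -20*c^3 - 76*c^2 - 81*c - 18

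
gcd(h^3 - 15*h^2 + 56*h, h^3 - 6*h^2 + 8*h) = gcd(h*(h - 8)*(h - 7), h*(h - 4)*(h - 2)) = h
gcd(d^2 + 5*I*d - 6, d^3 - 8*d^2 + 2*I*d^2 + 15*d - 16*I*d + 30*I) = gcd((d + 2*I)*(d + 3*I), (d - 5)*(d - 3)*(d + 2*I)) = d + 2*I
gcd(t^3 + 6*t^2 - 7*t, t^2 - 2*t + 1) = t - 1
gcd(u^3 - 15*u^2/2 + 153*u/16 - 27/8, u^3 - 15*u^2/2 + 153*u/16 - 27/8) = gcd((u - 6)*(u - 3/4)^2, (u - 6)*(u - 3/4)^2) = u^3 - 15*u^2/2 + 153*u/16 - 27/8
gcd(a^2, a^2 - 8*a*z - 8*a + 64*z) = 1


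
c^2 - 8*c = c*(c - 8)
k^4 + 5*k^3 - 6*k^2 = k^2*(k - 1)*(k + 6)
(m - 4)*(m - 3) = m^2 - 7*m + 12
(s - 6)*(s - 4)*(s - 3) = s^3 - 13*s^2 + 54*s - 72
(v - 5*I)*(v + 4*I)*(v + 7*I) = v^3 + 6*I*v^2 + 27*v + 140*I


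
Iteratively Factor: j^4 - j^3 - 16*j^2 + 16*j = (j)*(j^3 - j^2 - 16*j + 16) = j*(j - 4)*(j^2 + 3*j - 4) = j*(j - 4)*(j + 4)*(j - 1)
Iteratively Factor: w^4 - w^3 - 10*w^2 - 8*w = (w + 2)*(w^3 - 3*w^2 - 4*w) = (w + 1)*(w + 2)*(w^2 - 4*w) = (w - 4)*(w + 1)*(w + 2)*(w)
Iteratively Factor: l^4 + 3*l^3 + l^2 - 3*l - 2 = (l - 1)*(l^3 + 4*l^2 + 5*l + 2) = (l - 1)*(l + 2)*(l^2 + 2*l + 1) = (l - 1)*(l + 1)*(l + 2)*(l + 1)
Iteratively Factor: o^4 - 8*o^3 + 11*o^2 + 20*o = (o - 5)*(o^3 - 3*o^2 - 4*o) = o*(o - 5)*(o^2 - 3*o - 4) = o*(o - 5)*(o - 4)*(o + 1)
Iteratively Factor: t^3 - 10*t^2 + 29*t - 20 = (t - 4)*(t^2 - 6*t + 5) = (t - 5)*(t - 4)*(t - 1)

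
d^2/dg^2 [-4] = 0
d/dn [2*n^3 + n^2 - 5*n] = 6*n^2 + 2*n - 5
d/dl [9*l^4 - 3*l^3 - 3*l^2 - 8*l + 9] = 36*l^3 - 9*l^2 - 6*l - 8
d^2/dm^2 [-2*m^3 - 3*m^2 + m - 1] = -12*m - 6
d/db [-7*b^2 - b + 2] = -14*b - 1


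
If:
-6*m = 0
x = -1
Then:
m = 0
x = -1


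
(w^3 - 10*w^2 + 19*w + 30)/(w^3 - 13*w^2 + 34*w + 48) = (w - 5)/(w - 8)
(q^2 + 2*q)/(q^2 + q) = (q + 2)/(q + 1)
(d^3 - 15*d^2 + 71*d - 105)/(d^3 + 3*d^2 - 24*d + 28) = (d^3 - 15*d^2 + 71*d - 105)/(d^3 + 3*d^2 - 24*d + 28)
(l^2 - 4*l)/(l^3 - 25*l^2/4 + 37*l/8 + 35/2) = 8*l/(8*l^2 - 18*l - 35)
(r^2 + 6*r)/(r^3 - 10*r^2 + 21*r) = (r + 6)/(r^2 - 10*r + 21)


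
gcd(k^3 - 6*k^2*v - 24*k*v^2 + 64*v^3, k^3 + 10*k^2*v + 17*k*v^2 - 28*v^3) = k + 4*v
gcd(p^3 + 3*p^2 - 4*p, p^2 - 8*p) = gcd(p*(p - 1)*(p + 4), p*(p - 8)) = p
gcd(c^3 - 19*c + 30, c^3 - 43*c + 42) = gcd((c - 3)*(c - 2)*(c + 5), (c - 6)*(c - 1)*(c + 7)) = 1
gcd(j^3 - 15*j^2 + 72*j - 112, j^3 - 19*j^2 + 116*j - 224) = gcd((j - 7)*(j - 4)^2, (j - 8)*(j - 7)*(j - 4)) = j^2 - 11*j + 28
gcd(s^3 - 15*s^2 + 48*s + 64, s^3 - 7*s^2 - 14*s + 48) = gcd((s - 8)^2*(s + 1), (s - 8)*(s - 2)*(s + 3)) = s - 8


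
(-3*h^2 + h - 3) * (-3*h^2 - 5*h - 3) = 9*h^4 + 12*h^3 + 13*h^2 + 12*h + 9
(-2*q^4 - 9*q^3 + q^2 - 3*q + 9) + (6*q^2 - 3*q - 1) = -2*q^4 - 9*q^3 + 7*q^2 - 6*q + 8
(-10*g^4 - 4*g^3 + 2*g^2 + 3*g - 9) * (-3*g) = 30*g^5 + 12*g^4 - 6*g^3 - 9*g^2 + 27*g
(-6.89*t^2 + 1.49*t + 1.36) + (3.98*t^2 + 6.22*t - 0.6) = -2.91*t^2 + 7.71*t + 0.76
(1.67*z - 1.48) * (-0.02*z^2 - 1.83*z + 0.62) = -0.0334*z^3 - 3.0265*z^2 + 3.7438*z - 0.9176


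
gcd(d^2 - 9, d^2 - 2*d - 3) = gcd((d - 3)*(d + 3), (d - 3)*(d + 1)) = d - 3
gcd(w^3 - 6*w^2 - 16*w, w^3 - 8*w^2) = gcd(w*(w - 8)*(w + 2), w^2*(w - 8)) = w^2 - 8*w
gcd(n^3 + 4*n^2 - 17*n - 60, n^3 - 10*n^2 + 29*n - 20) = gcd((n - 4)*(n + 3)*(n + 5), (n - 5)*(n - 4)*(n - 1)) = n - 4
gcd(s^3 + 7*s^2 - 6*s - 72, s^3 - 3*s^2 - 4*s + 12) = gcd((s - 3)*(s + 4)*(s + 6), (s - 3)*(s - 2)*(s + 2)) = s - 3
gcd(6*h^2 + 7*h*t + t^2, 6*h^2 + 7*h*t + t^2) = 6*h^2 + 7*h*t + t^2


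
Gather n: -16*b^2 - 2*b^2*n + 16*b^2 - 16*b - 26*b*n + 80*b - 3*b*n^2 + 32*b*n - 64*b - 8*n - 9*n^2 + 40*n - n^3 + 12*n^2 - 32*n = -n^3 + n^2*(3 - 3*b) + n*(-2*b^2 + 6*b)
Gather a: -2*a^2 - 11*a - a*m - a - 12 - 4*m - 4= -2*a^2 + a*(-m - 12) - 4*m - 16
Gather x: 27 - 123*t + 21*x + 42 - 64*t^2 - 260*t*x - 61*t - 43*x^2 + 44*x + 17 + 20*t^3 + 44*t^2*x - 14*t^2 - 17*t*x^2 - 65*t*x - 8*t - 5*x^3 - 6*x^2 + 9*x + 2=20*t^3 - 78*t^2 - 192*t - 5*x^3 + x^2*(-17*t - 49) + x*(44*t^2 - 325*t + 74) + 88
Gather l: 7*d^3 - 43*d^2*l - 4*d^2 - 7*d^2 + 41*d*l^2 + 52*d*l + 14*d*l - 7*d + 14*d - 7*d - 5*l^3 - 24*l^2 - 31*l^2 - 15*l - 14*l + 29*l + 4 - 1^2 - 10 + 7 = 7*d^3 - 11*d^2 - 5*l^3 + l^2*(41*d - 55) + l*(-43*d^2 + 66*d)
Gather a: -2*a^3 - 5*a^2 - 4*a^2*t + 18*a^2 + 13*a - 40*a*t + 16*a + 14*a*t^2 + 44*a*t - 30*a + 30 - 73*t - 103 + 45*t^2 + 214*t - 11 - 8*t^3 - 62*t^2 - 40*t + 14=-2*a^3 + a^2*(13 - 4*t) + a*(14*t^2 + 4*t - 1) - 8*t^3 - 17*t^2 + 101*t - 70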